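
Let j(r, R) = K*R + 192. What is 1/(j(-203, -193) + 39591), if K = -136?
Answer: 1/66031 ≈ 1.5144e-5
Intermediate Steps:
j(r, R) = 192 - 136*R (j(r, R) = -136*R + 192 = 192 - 136*R)
1/(j(-203, -193) + 39591) = 1/((192 - 136*(-193)) + 39591) = 1/((192 + 26248) + 39591) = 1/(26440 + 39591) = 1/66031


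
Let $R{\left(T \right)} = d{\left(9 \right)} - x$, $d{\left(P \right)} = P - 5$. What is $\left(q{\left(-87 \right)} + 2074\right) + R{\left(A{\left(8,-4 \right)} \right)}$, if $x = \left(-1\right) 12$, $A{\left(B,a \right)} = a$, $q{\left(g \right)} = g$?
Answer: $2003$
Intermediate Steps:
$d{\left(P \right)} = -5 + P$
$x = -12$
$R{\left(T \right)} = 16$ ($R{\left(T \right)} = \left(-5 + 9\right) - -12 = 4 + 12 = 16$)
$\left(q{\left(-87 \right)} + 2074\right) + R{\left(A{\left(8,-4 \right)} \right)} = \left(-87 + 2074\right) + 16 = 1987 + 16 = 2003$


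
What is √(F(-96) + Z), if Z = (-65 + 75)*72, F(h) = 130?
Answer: 5*√34 ≈ 29.155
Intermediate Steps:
Z = 720 (Z = 10*72 = 720)
√(F(-96) + Z) = √(130 + 720) = √850 = 5*√34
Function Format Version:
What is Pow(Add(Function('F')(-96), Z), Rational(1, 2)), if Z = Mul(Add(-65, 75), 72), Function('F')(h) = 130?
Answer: Mul(5, Pow(34, Rational(1, 2))) ≈ 29.155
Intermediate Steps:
Z = 720 (Z = Mul(10, 72) = 720)
Pow(Add(Function('F')(-96), Z), Rational(1, 2)) = Pow(Add(130, 720), Rational(1, 2)) = Pow(850, Rational(1, 2)) = Mul(5, Pow(34, Rational(1, 2)))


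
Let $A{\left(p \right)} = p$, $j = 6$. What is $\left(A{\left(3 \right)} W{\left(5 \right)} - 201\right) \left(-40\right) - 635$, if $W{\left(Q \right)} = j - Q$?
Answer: $7285$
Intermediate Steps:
$W{\left(Q \right)} = 6 - Q$
$\left(A{\left(3 \right)} W{\left(5 \right)} - 201\right) \left(-40\right) - 635 = \left(3 \left(6 - 5\right) - 201\right) \left(-40\right) - 635 = \left(3 \cdot 1 - 201\right) \left(-40\right) - 635 = \left(3 - 201\right) \left(-40\right) - 635 = \left(-198\right) \left(-40\right) - 635 = 7920 - 635 = 7285$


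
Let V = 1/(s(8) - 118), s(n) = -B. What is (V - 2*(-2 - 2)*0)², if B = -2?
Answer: 1/13456 ≈ 7.4316e-5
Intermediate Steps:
s(n) = 2 (s(n) = -1*(-2) = 2)
V = -1/116 (V = 1/(2 - 118) = 1/(-116) = -1/116 ≈ -0.0086207)
(V - 2*(-2 - 2)*0)² = (-1/116 - 2*(-2 - 2)*0)² = (-1/116 - (-8)*0)² = (-1/116 - 2*0)² = (-1/116 + 0)² = (-1/116)² = 1/13456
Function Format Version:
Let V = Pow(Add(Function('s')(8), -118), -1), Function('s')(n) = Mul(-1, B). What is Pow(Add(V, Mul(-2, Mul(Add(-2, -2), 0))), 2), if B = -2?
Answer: Rational(1, 13456) ≈ 7.4316e-5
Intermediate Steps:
Function('s')(n) = 2 (Function('s')(n) = Mul(-1, -2) = 2)
V = Rational(-1, 116) (V = Pow(Add(2, -118), -1) = Pow(-116, -1) = Rational(-1, 116) ≈ -0.0086207)
Pow(Add(V, Mul(-2, Mul(Add(-2, -2), 0))), 2) = Pow(Add(Rational(-1, 116), Mul(-2, Mul(Add(-2, -2), 0))), 2) = Pow(Add(Rational(-1, 116), Mul(-2, Mul(-4, 0))), 2) = Pow(Add(Rational(-1, 116), Mul(-2, 0)), 2) = Pow(Add(Rational(-1, 116), 0), 2) = Pow(Rational(-1, 116), 2) = Rational(1, 13456)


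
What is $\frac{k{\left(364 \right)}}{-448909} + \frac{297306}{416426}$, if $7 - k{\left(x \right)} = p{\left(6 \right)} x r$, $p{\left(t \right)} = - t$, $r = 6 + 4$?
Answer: $\frac{62182840166}{93468689617} \approx 0.66528$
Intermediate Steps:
$r = 10$
$k{\left(x \right)} = 7 + 60 x$ ($k{\left(x \right)} = 7 - \left(-1\right) 6 x 10 = 7 - - 6 x 10 = 7 - - 60 x = 7 + 60 x$)
$\frac{k{\left(364 \right)}}{-448909} + \frac{297306}{416426} = \frac{7 + 60 \cdot 364}{-448909} + \frac{297306}{416426} = \left(7 + 21840\right) \left(- \frac{1}{448909}\right) + 297306 \cdot \frac{1}{416426} = 21847 \left(- \frac{1}{448909}\right) + \frac{148653}{208213} = - \frac{21847}{448909} + \frac{148653}{208213} = \frac{62182840166}{93468689617}$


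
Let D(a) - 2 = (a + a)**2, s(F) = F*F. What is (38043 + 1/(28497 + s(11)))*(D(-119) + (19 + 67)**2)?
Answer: 850286083075/349 ≈ 2.4363e+9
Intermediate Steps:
s(F) = F**2
D(a) = 2 + 4*a**2 (D(a) = 2 + (a + a)**2 = 2 + (2*a)**2 = 2 + 4*a**2)
(38043 + 1/(28497 + s(11)))*(D(-119) + (19 + 67)**2) = (38043 + 1/(28497 + 11**2))*((2 + 4*(-119)**2) + (19 + 67)**2) = (38043 + 1/(28497 + 121))*((2 + 4*14161) + 86**2) = (38043 + 1/28618)*((2 + 56644) + 7396) = (38043 + 1/28618)*(56646 + 7396) = (1088714575/28618)*64042 = 850286083075/349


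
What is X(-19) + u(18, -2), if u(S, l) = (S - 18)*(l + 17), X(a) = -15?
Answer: -15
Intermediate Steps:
u(S, l) = (-18 + S)*(17 + l)
X(-19) + u(18, -2) = -15 + (-306 - 18*(-2) + 17*18 + 18*(-2)) = -15 + (-306 + 36 + 306 - 36) = -15 + 0 = -15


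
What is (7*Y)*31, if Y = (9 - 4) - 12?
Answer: -1519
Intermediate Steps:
Y = -7 (Y = 5 - 12 = -7)
(7*Y)*31 = (7*(-7))*31 = -49*31 = -1519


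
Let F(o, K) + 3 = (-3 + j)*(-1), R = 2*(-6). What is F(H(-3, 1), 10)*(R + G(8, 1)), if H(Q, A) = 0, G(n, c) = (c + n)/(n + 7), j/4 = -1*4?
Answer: -912/5 ≈ -182.40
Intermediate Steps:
j = -16 (j = 4*(-1*4) = 4*(-4) = -16)
R = -12
G(n, c) = (c + n)/(7 + n)
F(o, K) = 16 (F(o, K) = -3 + (-3 - 16)*(-1) = -3 - 19*(-1) = -3 + 19 = 16)
F(H(-3, 1), 10)*(R + G(8, 1)) = 16*(-12 + (1 + 8)/(7 + 8)) = 16*(-12 + 9/15) = 16*(-12 + (1/15)*9) = 16*(-12 + ⅗) = 16*(-57/5) = -912/5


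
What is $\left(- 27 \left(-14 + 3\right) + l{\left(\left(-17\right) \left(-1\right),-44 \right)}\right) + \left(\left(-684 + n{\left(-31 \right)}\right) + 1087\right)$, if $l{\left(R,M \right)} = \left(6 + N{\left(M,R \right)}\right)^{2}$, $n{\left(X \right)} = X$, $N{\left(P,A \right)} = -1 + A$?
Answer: $1153$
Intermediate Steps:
$l{\left(R,M \right)} = \left(5 + R\right)^{2}$ ($l{\left(R,M \right)} = \left(6 + \left(-1 + R\right)\right)^{2} = \left(5 + R\right)^{2}$)
$\left(- 27 \left(-14 + 3\right) + l{\left(\left(-17\right) \left(-1\right),-44 \right)}\right) + \left(\left(-684 + n{\left(-31 \right)}\right) + 1087\right) = \left(- 27 \left(-14 + 3\right) + \left(5 - -17\right)^{2}\right) + \left(\left(-684 - 31\right) + 1087\right) = \left(\left(-27\right) \left(-11\right) + \left(5 + 17\right)^{2}\right) + \left(-715 + 1087\right) = \left(297 + 22^{2}\right) + 372 = \left(297 + 484\right) + 372 = 781 + 372 = 1153$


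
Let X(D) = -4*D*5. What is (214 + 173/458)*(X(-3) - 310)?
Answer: -12273125/229 ≈ -53594.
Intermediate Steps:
X(D) = -20*D
(214 + 173/458)*(X(-3) - 310) = (214 + 173/458)*(-20*(-3) - 310) = (214 + 173*(1/458))*(60 - 310) = (214 + 173/458)*(-250) = (98185/458)*(-250) = -12273125/229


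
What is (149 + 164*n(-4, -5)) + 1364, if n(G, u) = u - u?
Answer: 1513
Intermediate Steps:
n(G, u) = 0
(149 + 164*n(-4, -5)) + 1364 = (149 + 164*0) + 1364 = (149 + 0) + 1364 = 149 + 1364 = 1513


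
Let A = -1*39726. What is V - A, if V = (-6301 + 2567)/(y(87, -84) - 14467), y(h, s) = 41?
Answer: 286545505/7213 ≈ 39726.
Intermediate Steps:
A = -39726
V = 1867/7213 (V = (-6301 + 2567)/(41 - 14467) = -3734/(-14426) = -3734*(-1/14426) = 1867/7213 ≈ 0.25884)
V - A = 1867/7213 - 1*(-39726) = 1867/7213 + 39726 = 286545505/7213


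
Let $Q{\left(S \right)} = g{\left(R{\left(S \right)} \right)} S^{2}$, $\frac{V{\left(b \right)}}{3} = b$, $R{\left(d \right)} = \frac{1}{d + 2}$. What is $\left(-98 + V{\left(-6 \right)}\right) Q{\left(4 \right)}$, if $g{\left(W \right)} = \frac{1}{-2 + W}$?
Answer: $\frac{11136}{11} \approx 1012.4$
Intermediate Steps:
$R{\left(d \right)} = \frac{1}{2 + d}$
$V{\left(b \right)} = 3 b$
$Q{\left(S \right)} = \frac{S^{2}}{-2 + \frac{1}{2 + S}}$
$\left(-98 + V{\left(-6 \right)}\right) Q{\left(4 \right)} = \left(-98 + 3 \left(-6\right)\right) \frac{4^{2} \left(-2 - 4\right)}{3 + 2 \cdot 4} = \left(-98 - 18\right) \frac{16 \left(-2 - 4\right)}{3 + 8} = - 116 \cdot 16 \cdot \frac{1}{11} \left(-6\right) = \left(-116\right) \left(- \frac{96}{11}\right) = \frac{11136}{11}$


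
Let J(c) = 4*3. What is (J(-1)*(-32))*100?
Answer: -38400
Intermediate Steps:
J(c) = 12
(J(-1)*(-32))*100 = (12*(-32))*100 = -384*100 = -38400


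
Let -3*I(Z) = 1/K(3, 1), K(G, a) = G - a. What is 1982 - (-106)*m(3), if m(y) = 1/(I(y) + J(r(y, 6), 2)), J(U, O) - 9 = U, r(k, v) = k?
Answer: 141358/71 ≈ 1991.0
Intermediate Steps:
J(U, O) = 9 + U
I(Z) = -⅙ (I(Z) = -1/(3*(3 - 1*1)) = -1/(3*(3 - 1)) = -⅓/2 = -⅓*½ = -⅙)
m(y) = 1/(53/6 + y) (m(y) = 1/(-⅙ + (9 + y)) = 1/(53/6 + y))
1982 - (-106)*m(3) = 1982 - (-106)*6/(53 + 6*3) = 1982 - (-106)*6/(53 + 18) = 1982 - (-106)*6/71 = 1982 - 1*(-636/71) = 1982 + 636/71 = 141358/71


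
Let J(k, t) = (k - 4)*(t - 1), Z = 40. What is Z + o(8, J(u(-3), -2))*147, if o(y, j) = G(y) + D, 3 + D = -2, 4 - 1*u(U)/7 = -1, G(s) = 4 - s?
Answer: -1283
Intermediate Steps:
u(U) = 35 (u(U) = 28 - 7*(-1) = 28 + 7 = 35)
D = -5 (D = -3 - 2 = -5)
J(k, t) = (-1 + t)*(-4 + k) (J(k, t) = (-4 + k)*(-1 + t) = (-1 + t)*(-4 + k))
o(y, j) = -1 - y (o(y, j) = (4 - y) - 5 = -1 - y)
Z + o(8, J(u(-3), -2))*147 = 40 + (-1 - 1*8)*147 = 40 + (-1 - 8)*147 = 40 - 9*147 = 40 - 1323 = -1283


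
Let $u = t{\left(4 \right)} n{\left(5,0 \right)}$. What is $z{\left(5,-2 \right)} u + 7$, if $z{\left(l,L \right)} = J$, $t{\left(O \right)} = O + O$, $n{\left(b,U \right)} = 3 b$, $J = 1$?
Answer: $127$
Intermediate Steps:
$t{\left(O \right)} = 2 O$
$z{\left(l,L \right)} = 1$
$u = 120$ ($u = 2 \cdot 4 \cdot 3 \cdot 5 = 8 \cdot 15 = 120$)
$z{\left(5,-2 \right)} u + 7 = 1 \cdot 120 + 7 = 120 + 7 = 127$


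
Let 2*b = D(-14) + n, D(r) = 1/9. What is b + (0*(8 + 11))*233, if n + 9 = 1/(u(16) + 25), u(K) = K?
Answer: -3271/738 ≈ -4.4323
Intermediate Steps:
D(r) = 1/9
n = -368/41 (n = -9 + 1/(16 + 25) = -9 + 1/41 = -368/41 ≈ -8.9756)
b = -3271/738 (b = (1/9 - 368/41)/2 = (1/2)*(-3271/369) = -3271/738 ≈ -4.4323)
b + (0*(8 + 11))*233 = -3271/738 + (0*(8 + 11))*233 = -3271/738 + (0*19)*233 = -3271/738 + 0*233 = -3271/738 + 0 = -3271/738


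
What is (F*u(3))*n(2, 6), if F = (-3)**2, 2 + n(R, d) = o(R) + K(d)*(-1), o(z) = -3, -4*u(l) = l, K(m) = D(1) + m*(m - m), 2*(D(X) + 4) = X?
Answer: 81/8 ≈ 10.125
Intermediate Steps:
D(X) = -4 + X/2
K(m) = -7/2 (K(m) = (-4 + (1/2)*1) + m*(m - m) = (-4 + 1/2) + m*0 = -7/2 + 0 = -7/2)
u(l) = -l/4
n(R, d) = -3/2 (n(R, d) = -2 + (-3 - 7/2*(-1)) = -2 + (-3 + 7/2) = -2 + 1/2 = -3/2)
F = 9
(F*u(3))*n(2, 6) = (9*(-1/4*3))*(-3/2) = (9*(-3/4))*(-3/2) = -27/4*(-3/2) = 81/8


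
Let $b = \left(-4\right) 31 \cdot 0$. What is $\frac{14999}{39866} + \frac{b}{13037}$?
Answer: $\frac{14999}{39866} \approx 0.37624$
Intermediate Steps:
$b = 0$ ($b = \left(-124\right) 0 = 0$)
$\frac{14999}{39866} + \frac{b}{13037} = \frac{14999}{39866} + \frac{0}{13037} = 14999 \cdot \frac{1}{39866} + 0 \cdot \frac{1}{13037} = \frac{14999}{39866} + 0 = \frac{14999}{39866}$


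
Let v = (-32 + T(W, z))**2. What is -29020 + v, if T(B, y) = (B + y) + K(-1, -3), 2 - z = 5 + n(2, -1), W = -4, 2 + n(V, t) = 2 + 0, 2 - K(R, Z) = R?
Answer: -27724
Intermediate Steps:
K(R, Z) = 2 - R
n(V, t) = 0 (n(V, t) = -2 + (2 + 0) = -2 + 2 = 0)
z = -3 (z = 2 - (5 + 0) = 2 - 1*5 = 2 - 5 = -3)
T(B, y) = 3 + B + y (T(B, y) = (B + y) + (2 - 1*(-1)) = (B + y) + (2 + 1) = (B + y) + 3 = 3 + B + y)
v = 1296 (v = (-32 + (3 - 4 - 3))**2 = (-32 - 4)**2 = (-36)**2 = 1296)
-29020 + v = -29020 + 1296 = -27724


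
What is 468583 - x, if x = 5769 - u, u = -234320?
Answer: 228494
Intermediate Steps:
x = 240089 (x = 5769 - 1*(-234320) = 5769 + 234320 = 240089)
468583 - x = 468583 - 1*240089 = 468583 - 240089 = 228494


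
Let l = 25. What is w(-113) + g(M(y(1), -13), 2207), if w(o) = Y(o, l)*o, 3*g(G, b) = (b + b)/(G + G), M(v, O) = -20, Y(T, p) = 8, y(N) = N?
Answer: -56447/60 ≈ -940.78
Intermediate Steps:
g(G, b) = b/(3*G) (g(G, b) = ((b + b)/(G + G))/3 = ((2*b)/((2*G)))/3 = ((2*b)*(1/(2*G)))/3 = (b/G)/3 = b/(3*G))
w(o) = 8*o
w(-113) + g(M(y(1), -13), 2207) = 8*(-113) + (⅓)*2207/(-20) = -904 + (⅓)*2207*(-1/20) = -904 - 2207/60 = -56447/60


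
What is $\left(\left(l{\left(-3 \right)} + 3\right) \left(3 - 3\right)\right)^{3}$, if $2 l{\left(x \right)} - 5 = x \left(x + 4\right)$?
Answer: $0$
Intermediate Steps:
$l{\left(x \right)} = \frac{5}{2} + \frac{x \left(4 + x\right)}{2}$ ($l{\left(x \right)} = \frac{5}{2} + \frac{x \left(x + 4\right)}{2} = \frac{5}{2} + \frac{x \left(4 + x\right)}{2}$)
$\left(\left(l{\left(-3 \right)} + 3\right) \left(3 - 3\right)\right)^{3} = \left(\left(\left(\frac{5}{2} + \frac{\left(-3\right)^{2}}{2} + 2 \left(-3\right)\right) + 3\right) \left(3 - 3\right)\right)^{3} = \left(\left(\left(\frac{5}{2} + \frac{1}{2} \cdot 9 - 6\right) + 3\right) 0\right)^{3} = \left(\left(\left(\frac{5}{2} + \frac{9}{2} - 6\right) + 3\right) 0\right)^{3} = \left(\left(1 + 3\right) 0\right)^{3} = \left(4 \cdot 0\right)^{3} = 0^{3} = 0$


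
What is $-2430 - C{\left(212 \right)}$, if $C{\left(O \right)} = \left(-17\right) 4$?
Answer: $-2362$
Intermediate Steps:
$C{\left(O \right)} = -68$
$-2430 - C{\left(212 \right)} = -2430 - -68 = -2430 + 68 = -2362$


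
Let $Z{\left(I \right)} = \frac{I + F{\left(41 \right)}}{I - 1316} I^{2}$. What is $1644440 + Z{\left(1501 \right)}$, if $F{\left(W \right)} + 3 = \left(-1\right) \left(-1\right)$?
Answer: $\frac{3681469899}{185} \approx 1.99 \cdot 10^{7}$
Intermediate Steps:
$F{\left(W \right)} = -2$ ($F{\left(W \right)} = -3 - -1 = -3 + 1 = -2$)
$Z{\left(I \right)} = \frac{I^{2} \left(-2 + I\right)}{-1316 + I}$ ($Z{\left(I \right)} = \frac{I - 2}{I - 1316} I^{2} = \frac{-2 + I}{-1316 + I} I^{2} = \frac{I^{2} \left(-2 + I\right)}{-1316 + I}$)
$1644440 + Z{\left(1501 \right)} = 1644440 + \frac{1501^{2} \left(-2 + 1501\right)}{-1316 + 1501} = 1644440 + 2253001 \cdot \frac{1}{185} \cdot 1499 = 1644440 + \frac{3377248499}{185} = \frac{3681469899}{185}$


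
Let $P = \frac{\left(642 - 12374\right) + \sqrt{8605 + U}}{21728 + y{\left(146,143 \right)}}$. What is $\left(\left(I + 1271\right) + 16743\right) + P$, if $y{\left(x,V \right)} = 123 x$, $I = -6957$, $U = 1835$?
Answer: $\frac{219398185}{19843} + \frac{3 \sqrt{290}}{19843} \approx 11057.0$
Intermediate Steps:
$P = - \frac{5866}{19843} + \frac{3 \sqrt{290}}{19843}$ ($P = \frac{\left(642 - 12374\right) + \sqrt{8605 + 1835}}{21728 + 123 \cdot 146} = \frac{-11732 + \sqrt{10440}}{21728 + 17958} = \frac{-11732 + 6 \sqrt{290}}{39686} = \left(-11732 + 6 \sqrt{290}\right) \frac{1}{39686} = - \frac{5866}{19843} + \frac{3 \sqrt{290}}{19843} \approx -0.29305$)
$\left(\left(I + 1271\right) + 16743\right) + P = \left(\left(-6957 + 1271\right) + 16743\right) - \left(\frac{5866}{19843} - \frac{3 \sqrt{290}}{19843}\right) = \left(-5686 + 16743\right) - \left(\frac{5866}{19843} - \frac{3 \sqrt{290}}{19843}\right) = 11057 - \left(\frac{5866}{19843} - \frac{3 \sqrt{290}}{19843}\right) = \frac{219398185}{19843} + \frac{3 \sqrt{290}}{19843}$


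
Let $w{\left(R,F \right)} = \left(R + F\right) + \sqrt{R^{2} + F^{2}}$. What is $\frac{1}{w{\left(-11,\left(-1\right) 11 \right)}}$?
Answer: $- \frac{1}{11} - \frac{\sqrt{2}}{22} \approx -0.15519$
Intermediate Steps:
$w{\left(R,F \right)} = F + R + \sqrt{F^{2} + R^{2}}$ ($w{\left(R,F \right)} = \left(F + R\right) + \sqrt{F^{2} + R^{2}} = F + R + \sqrt{F^{2} + R^{2}}$)
$\frac{1}{w{\left(-11,\left(-1\right) 11 \right)}} = \frac{1}{\left(-1\right) 11 - 11 + \sqrt{\left(\left(-1\right) 11\right)^{2} + \left(-11\right)^{2}}} = \frac{1}{-11 - 11 + \sqrt{\left(-11\right)^{2} + 121}} = \frac{1}{-11 - 11 + \sqrt{121 + 121}} = \frac{1}{-11 - 11 + \sqrt{242}} = \frac{1}{-11 - 11 + 11 \sqrt{2}} = \frac{1}{-22 + 11 \sqrt{2}}$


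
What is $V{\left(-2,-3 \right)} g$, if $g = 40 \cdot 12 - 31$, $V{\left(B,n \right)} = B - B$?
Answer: $0$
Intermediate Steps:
$V{\left(B,n \right)} = 0$
$g = 449$ ($g = 480 - 31 = 449$)
$V{\left(-2,-3 \right)} g = 0 \cdot 449 = 0$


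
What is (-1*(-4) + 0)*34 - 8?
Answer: 128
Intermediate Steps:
(-1*(-4) + 0)*34 - 8 = (4 + 0)*34 - 8 = 4*34 - 8 = 136 - 8 = 128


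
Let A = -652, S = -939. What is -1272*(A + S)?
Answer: 2023752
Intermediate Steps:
-1272*(A + S) = -1272*(-652 - 939) = -1272*(-1591) = 2023752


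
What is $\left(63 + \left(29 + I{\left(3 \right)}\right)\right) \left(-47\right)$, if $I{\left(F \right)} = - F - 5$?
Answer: $-3948$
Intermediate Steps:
$I{\left(F \right)} = -5 - F$
$\left(63 + \left(29 + I{\left(3 \right)}\right)\right) \left(-47\right) = \left(63 + \left(29 - 8\right)\right) \left(-47\right) = \left(63 + 21\right) \left(-47\right) = 84 \left(-47\right) = -3948$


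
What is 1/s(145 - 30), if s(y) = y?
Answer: 1/115 ≈ 0.0086956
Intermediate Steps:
1/s(145 - 30) = 1/(145 - 30) = 1/115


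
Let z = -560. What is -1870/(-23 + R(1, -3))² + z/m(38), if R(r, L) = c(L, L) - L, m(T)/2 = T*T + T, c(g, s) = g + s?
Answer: -56935/19266 ≈ -2.9552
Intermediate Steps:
m(T) = 2*T + 2*T² (m(T) = 2*(T*T + T) = 2*(T² + T) = 2*(T + T²) = 2*T + 2*T²)
R(r, L) = L (R(r, L) = (L + L) - L = 2*L - L = L)
-1870/(-23 + R(1, -3))² + z/m(38) = -1870/(-23 - 3)² - 560*1/(76*(1 + 38)) = -1870/((-26)²) - 560/(2*38*39) = -1870/676 - 560/2964 = -1870*1/676 - 560*1/2964 = -935/338 - 140/741 = -56935/19266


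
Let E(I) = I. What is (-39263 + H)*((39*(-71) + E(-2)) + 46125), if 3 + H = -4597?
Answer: -1901636502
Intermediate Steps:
H = -4600 (H = -3 - 4597 = -4600)
(-39263 + H)*((39*(-71) + E(-2)) + 46125) = (-39263 - 4600)*((39*(-71) - 2) + 46125) = -43863*((-2769 - 2) + 46125) = -43863*(-2771 + 46125) = -43863*43354 = -1901636502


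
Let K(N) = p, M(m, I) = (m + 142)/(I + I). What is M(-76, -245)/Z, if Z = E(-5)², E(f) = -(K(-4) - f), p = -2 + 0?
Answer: -11/735 ≈ -0.014966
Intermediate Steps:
M(m, I) = (142 + m)/(2*I) (M(m, I) = (142 + m)/((2*I)) = (142 + m)*(1/(2*I)) = (142 + m)/(2*I))
p = -2
K(N) = -2
E(f) = 2 + f (E(f) = -(-2 - f) = 2 + f)
Z = 9 (Z = (2 - 5)² = (-3)² = 9)
M(-76, -245)/Z = ((½)*(142 - 76)/(-245))/9 = ((½)*(-1/245)*66)*(⅑) = -33/245*⅑ = -11/735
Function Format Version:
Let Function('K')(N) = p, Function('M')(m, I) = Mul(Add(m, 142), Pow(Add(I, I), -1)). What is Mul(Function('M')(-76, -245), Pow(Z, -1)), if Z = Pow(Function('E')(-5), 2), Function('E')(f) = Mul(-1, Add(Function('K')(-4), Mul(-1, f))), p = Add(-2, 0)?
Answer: Rational(-11, 735) ≈ -0.014966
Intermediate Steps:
Function('M')(m, I) = Mul(Rational(1, 2), Pow(I, -1), Add(142, m)) (Function('M')(m, I) = Mul(Add(142, m), Pow(Mul(2, I), -1)) = Mul(Add(142, m), Mul(Rational(1, 2), Pow(I, -1))) = Mul(Rational(1, 2), Pow(I, -1), Add(142, m)))
p = -2
Function('K')(N) = -2
Function('E')(f) = Add(2, f) (Function('E')(f) = Mul(-1, Add(-2, Mul(-1, f))) = Add(2, f))
Z = 9 (Z = Pow(Add(2, -5), 2) = Pow(-3, 2) = 9)
Mul(Function('M')(-76, -245), Pow(Z, -1)) = Mul(Mul(Rational(1, 2), Pow(-245, -1), Add(142, -76)), Pow(9, -1)) = Mul(Mul(Rational(1, 2), Rational(-1, 245), 66), Rational(1, 9)) = Mul(Rational(-33, 245), Rational(1, 9)) = Rational(-11, 735)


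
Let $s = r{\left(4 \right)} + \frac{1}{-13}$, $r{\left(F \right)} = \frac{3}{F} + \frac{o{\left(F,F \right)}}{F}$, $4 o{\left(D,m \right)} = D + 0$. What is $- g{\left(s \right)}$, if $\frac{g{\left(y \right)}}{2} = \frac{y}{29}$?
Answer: $- \frac{24}{377} \approx -0.063661$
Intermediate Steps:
$o{\left(D,m \right)} = \frac{D}{4}$ ($o{\left(D,m \right)} = \frac{D + 0}{4} = \frac{D}{4}$)
$r{\left(F \right)} = \frac{1}{4} + \frac{3}{F}$ ($r{\left(F \right)} = \frac{3}{F} + \frac{\frac{1}{4} F}{F} = \frac{3}{F} + \frac{1}{4} = \frac{1}{4} + \frac{3}{F}$)
$s = \frac{12}{13}$ ($s = \frac{12 + 4}{4 \cdot 4} + \frac{1}{-13} = \frac{1}{4} \cdot \frac{1}{4} \cdot 16 - \frac{1}{13} = 1 - \frac{1}{13} = \frac{12}{13} \approx 0.92308$)
$g{\left(y \right)} = \frac{2 y}{29}$ ($g{\left(y \right)} = 2 \frac{y}{29} = \frac{2 y}{29}$)
$- g{\left(s \right)} = - \frac{2 \cdot 12}{29 \cdot 13} = \left(-1\right) \frac{24}{377} = - \frac{24}{377}$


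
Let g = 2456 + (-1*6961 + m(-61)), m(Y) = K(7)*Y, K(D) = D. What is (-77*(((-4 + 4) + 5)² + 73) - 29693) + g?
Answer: -42171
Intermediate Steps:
m(Y) = 7*Y
g = -4932 (g = 2456 + (-1*6961 + 7*(-61)) = 2456 + (-6961 - 427) = 2456 - 7388 = -4932)
(-77*(((-4 + 4) + 5)² + 73) - 29693) + g = (-77*(((-4 + 4) + 5)² + 73) - 29693) - 4932 = (-77*((0 + 5)² + 73) - 29693) - 4932 = (-77*(5² + 73) - 29693) - 4932 = (-77*(25 + 73) - 29693) - 4932 = (-77*98 - 29693) - 4932 = (-7546 - 29693) - 4932 = -37239 - 4932 = -42171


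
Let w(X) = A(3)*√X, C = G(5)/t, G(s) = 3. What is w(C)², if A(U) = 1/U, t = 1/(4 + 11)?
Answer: 5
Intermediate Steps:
t = 1/15 ≈ 0.066667
C = 45 (C = 3/(1/15) = 3*15 = 45)
w(X) = √X/3
w(C)² = (√45/3)² = ((3*√5)/3)² = (√5)² = 5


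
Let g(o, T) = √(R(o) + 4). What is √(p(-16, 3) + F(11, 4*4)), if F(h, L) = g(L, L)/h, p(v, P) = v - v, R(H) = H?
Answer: 5^(¼)*√22/11 ≈ 0.63762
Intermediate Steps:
p(v, P) = 0
g(o, T) = √(4 + o) (g(o, T) = √(o + 4) = √(4 + o))
F(h, L) = √(4 + L)/h
√(p(-16, 3) + F(11, 4*4)) = √(0 + √(4 + 4*4)/11) = √(0 + √(4 + 16)/11) = √(0 + √20/11) = √(0 + (2*√5)/11) = √(0 + 2*√5/11) = √(2*√5/11) = 11^(¾)*√22*55^(¼)/121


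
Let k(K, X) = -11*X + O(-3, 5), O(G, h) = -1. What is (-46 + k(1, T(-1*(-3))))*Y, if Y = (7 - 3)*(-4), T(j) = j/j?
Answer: 928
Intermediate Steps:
T(j) = 1
Y = -16 (Y = 4*(-4) = -16)
k(K, X) = -1 - 11*X (k(K, X) = -11*X - 1 = -1 - 11*X)
(-46 + k(1, T(-1*(-3))))*Y = (-46 + (-1 - 11*1))*(-16) = (-46 + (-1 - 11))*(-16) = (-46 - 12)*(-16) = -58*(-16) = 928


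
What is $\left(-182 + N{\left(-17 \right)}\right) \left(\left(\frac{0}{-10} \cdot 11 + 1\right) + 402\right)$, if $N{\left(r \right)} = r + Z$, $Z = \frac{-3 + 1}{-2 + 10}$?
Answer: $- \frac{321191}{4} \approx -80298.0$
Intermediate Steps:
$Z = - \frac{1}{4}$ ($Z = - \frac{2}{8} = \left(-2\right) \frac{1}{8} = - \frac{1}{4} \approx -0.25$)
$N{\left(r \right)} = - \frac{1}{4} + r$ ($N{\left(r \right)} = r - \frac{1}{4} = - \frac{1}{4} + r$)
$\left(-182 + N{\left(-17 \right)}\right) \left(\left(\frac{0}{-10} \cdot 11 + 1\right) + 402\right) = \left(-182 - \frac{69}{4}\right) \left(\left(\frac{0}{-10} \cdot 11 + 1\right) + 402\right) = \left(-182 - \frac{69}{4}\right) \left(\left(0 \left(- \frac{1}{10}\right) 11 + 1\right) + 402\right) = - \frac{797 \left(\left(0 \cdot 11 + 1\right) + 402\right)}{4} = - \frac{797 \left(\left(0 + 1\right) + 402\right)}{4} = - \frac{797 \left(1 + 402\right)}{4} = \left(- \frac{797}{4}\right) 403 = - \frac{321191}{4}$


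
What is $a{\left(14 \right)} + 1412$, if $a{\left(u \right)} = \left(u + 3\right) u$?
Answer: $1650$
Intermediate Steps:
$a{\left(u \right)} = u \left(3 + u\right)$ ($a{\left(u \right)} = \left(3 + u\right) u = u \left(3 + u\right)$)
$a{\left(14 \right)} + 1412 = 14 \left(3 + 14\right) + 1412 = 14 \cdot 17 + 1412 = 238 + 1412 = 1650$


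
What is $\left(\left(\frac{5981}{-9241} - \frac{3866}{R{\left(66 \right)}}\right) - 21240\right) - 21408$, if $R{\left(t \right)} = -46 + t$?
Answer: $- \frac{3959024343}{92410} \approx -42842.0$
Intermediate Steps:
$\left(\left(\frac{5981}{-9241} - \frac{3866}{R{\left(66 \right)}}\right) - 21240\right) - 21408 = \left(\left(\frac{5981}{-9241} - \frac{3866}{-46 + 66}\right) - 21240\right) - 21408 = \left(\left(5981 \left(- \frac{1}{9241}\right) - \frac{3866}{20}\right) - 21240\right) - 21408 = \left(\left(- \frac{5981}{9241} - \frac{1933}{10}\right) - 21240\right) - 21408 = \left(- \frac{17922663}{92410} - 21240\right) - 21408 = - \frac{1980711063}{92410} - 21408 = - \frac{3959024343}{92410}$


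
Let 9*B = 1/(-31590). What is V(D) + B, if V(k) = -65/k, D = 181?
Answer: -18480331/51460110 ≈ -0.35912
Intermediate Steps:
B = -1/284310 (B = (⅑)/(-31590) = (⅑)*(-1/31590) = -1/284310 ≈ -3.5173e-6)
V(D) + B = -65/181 - 1/284310 = -18480331/51460110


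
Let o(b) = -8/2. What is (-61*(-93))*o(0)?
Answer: -22692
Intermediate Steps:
o(b) = -4 (o(b) = -8*1/2 = -4)
(-61*(-93))*o(0) = -61*(-93)*(-4) = 5673*(-4) = -22692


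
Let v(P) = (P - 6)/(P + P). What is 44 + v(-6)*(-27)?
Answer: 17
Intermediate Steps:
v(P) = (-6 + P)/(2*P) (v(P) = (-6 + P)/((2*P)) = (-6 + P)*(1/(2*P)) = (-6 + P)/(2*P))
44 + v(-6)*(-27) = 44 + ((1/2)*(-6 - 6)/(-6))*(-27) = 44 + ((1/2)*(-1/6)*(-12))*(-27) = 44 + 1*(-27) = 44 - 27 = 17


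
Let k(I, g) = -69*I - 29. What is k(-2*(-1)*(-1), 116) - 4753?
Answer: -4644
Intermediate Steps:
k(I, g) = -29 - 69*I
k(-2*(-1)*(-1), 116) - 4753 = (-29 - 69*(-2*(-1))*(-1)) - 4753 = (-29 - 138*(-1)) - 4753 = (-29 - 69*(-2)) - 4753 = (-29 + 138) - 4753 = 109 - 4753 = -4644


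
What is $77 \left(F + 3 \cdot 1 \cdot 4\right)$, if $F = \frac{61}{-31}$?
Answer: $\frac{23947}{31} \approx 772.48$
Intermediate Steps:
$F = - \frac{61}{31}$ ($F = 61 \left(- \frac{1}{31}\right) = - \frac{61}{31} \approx -1.9677$)
$77 \left(F + 3 \cdot 1 \cdot 4\right) = 77 \left(- \frac{61}{31} + 3 \cdot 1 \cdot 4\right) = 77 \left(- \frac{61}{31} + 3 \cdot 4\right) = 77 \left(- \frac{61}{31} + 12\right) = 77 \cdot \frac{311}{31} = \frac{23947}{31}$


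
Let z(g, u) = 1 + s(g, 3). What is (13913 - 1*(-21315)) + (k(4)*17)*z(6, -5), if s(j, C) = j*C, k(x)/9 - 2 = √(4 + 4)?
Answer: 41042 + 5814*√2 ≈ 49264.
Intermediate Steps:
k(x) = 18 + 18*√2 (k(x) = 18 + 9*√(4 + 4) = 18 + 9*√8 = 18 + 9*(2*√2) = 18 + 18*√2)
s(j, C) = C*j
z(g, u) = 1 + 3*g
(13913 - 1*(-21315)) + (k(4)*17)*z(6, -5) = (13913 - 1*(-21315)) + ((18 + 18*√2)*17)*(1 + 3*6) = (13913 + 21315) + (306 + 306*√2)*(1 + 18) = 35228 + (306 + 306*√2)*19 = 35228 + (5814 + 5814*√2) = 41042 + 5814*√2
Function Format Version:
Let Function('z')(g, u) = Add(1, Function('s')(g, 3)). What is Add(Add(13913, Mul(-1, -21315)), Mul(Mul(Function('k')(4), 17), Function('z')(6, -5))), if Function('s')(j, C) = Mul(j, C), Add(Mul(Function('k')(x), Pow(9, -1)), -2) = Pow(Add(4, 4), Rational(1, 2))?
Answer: Add(41042, Mul(5814, Pow(2, Rational(1, 2)))) ≈ 49264.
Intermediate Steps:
Function('k')(x) = Add(18, Mul(18, Pow(2, Rational(1, 2)))) (Function('k')(x) = Add(18, Mul(9, Pow(Add(4, 4), Rational(1, 2)))) = Add(18, Mul(9, Pow(8, Rational(1, 2)))) = Add(18, Mul(9, Mul(2, Pow(2, Rational(1, 2))))) = Add(18, Mul(18, Pow(2, Rational(1, 2)))))
Function('s')(j, C) = Mul(C, j)
Function('z')(g, u) = Add(1, Mul(3, g))
Add(Add(13913, Mul(-1, -21315)), Mul(Mul(Function('k')(4), 17), Function('z')(6, -5))) = Add(Add(13913, Mul(-1, -21315)), Mul(Mul(Add(18, Mul(18, Pow(2, Rational(1, 2)))), 17), Add(1, Mul(3, 6)))) = Add(Add(13913, 21315), Mul(Add(306, Mul(306, Pow(2, Rational(1, 2)))), Add(1, 18))) = Add(35228, Mul(Add(306, Mul(306, Pow(2, Rational(1, 2)))), 19)) = Add(35228, Add(5814, Mul(5814, Pow(2, Rational(1, 2))))) = Add(41042, Mul(5814, Pow(2, Rational(1, 2))))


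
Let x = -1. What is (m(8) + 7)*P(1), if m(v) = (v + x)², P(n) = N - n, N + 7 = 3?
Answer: -280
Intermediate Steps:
N = -4 (N = -7 + 3 = -4)
P(n) = -4 - n
m(v) = (-1 + v)² (m(v) = (v - 1)² = (-1 + v)²)
(m(8) + 7)*P(1) = ((-1 + 8)² + 7)*(-4 - 1*1) = (7² + 7)*(-4 - 1) = (49 + 7)*(-5) = 56*(-5) = -280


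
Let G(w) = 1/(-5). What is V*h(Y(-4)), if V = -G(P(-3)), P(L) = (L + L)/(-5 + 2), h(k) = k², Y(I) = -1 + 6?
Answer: 5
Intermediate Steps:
Y(I) = 5
P(L) = -2*L/3 (P(L) = (2*L)/(-3) = (2*L)*(-⅓) = -2*L/3)
G(w) = -⅕
V = ⅕ (V = -1*(-⅕) = ⅕ ≈ 0.20000)
V*h(Y(-4)) = (⅕)*5² = (⅕)*25 = 5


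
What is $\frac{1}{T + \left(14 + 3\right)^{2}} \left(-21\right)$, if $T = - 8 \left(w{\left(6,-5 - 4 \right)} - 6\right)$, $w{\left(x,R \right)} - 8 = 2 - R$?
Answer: $- \frac{21}{185} \approx -0.11351$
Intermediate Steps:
$w{\left(x,R \right)} = 10 - R$ ($w{\left(x,R \right)} = 8 - \left(-2 + R\right) = 10 - R$)
$T = -104$ ($T = - 8 \left(\left(10 - \left(-5 - 4\right)\right) - 6\right) = - 8 \left(\left(10 - -9\right) - 6\right) = - 8 \left(\left(10 + 9\right) - 6\right) = - 8 \left(19 - 6\right) = \left(-8\right) 13 = -104$)
$\frac{1}{T + \left(14 + 3\right)^{2}} \left(-21\right) = \frac{1}{-104 + \left(14 + 3\right)^{2}} \left(-21\right) = \frac{1}{-104 + 17^{2}} \left(-21\right) = \frac{1}{-104 + 289} \left(-21\right) = \frac{1}{185} \left(-21\right) = - \frac{21}{185}$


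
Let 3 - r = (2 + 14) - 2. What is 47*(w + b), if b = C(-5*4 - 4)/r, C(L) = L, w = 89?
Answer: 47141/11 ≈ 4285.5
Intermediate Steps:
r = -11 (r = 3 - ((2 + 14) - 2) = 3 - (16 - 2) = 3 - 1*14 = 3 - 14 = -11)
b = 24/11 (b = (-5*4 - 4)/(-11) = (-20 - 4)*(-1/11) = -24*(-1/11) = 24/11 ≈ 2.1818)
47*(w + b) = 47*(89 + 24/11) = 47*(1003/11) = 47141/11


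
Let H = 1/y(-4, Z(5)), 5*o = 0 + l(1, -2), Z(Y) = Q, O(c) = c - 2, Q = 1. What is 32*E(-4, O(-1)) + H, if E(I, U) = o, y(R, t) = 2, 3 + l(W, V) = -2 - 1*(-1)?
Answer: -251/10 ≈ -25.100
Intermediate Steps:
l(W, V) = -4 (l(W, V) = -3 + (-2 - 1*(-1)) = -3 + (-2 + 1) = -3 - 1 = -4)
O(c) = -2 + c
Z(Y) = 1
o = -⅘ (o = (0 - 4)/5 = (⅕)*(-4) = -⅘ ≈ -0.80000)
H = ½ (H = 1/2 = ½ ≈ 0.50000)
E(I, U) = -⅘
32*E(-4, O(-1)) + H = 32*(-⅘) + ½ = -128/5 + ½ = -251/10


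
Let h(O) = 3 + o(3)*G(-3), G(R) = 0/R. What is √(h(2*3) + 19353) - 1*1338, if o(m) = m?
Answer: -1338 + 2*√4839 ≈ -1198.9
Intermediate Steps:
G(R) = 0
h(O) = 3 (h(O) = 3 + 3*0 = 3 + 0 = 3)
√(h(2*3) + 19353) - 1*1338 = √(3 + 19353) - 1*1338 = √19356 - 1338 = 2*√4839 - 1338 = -1338 + 2*√4839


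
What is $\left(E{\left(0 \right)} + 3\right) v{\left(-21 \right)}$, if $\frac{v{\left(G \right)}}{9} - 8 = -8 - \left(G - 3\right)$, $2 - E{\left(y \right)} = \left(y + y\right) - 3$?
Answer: $1728$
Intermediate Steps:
$E{\left(y \right)} = 5 - 2 y$ ($E{\left(y \right)} = 2 - \left(\left(y + y\right) - 3\right) = 2 - \left(2 y - 3\right) = 2 - \left(-3 + 2 y\right) = 5 - 2 y$)
$v{\left(G \right)} = 27 - 9 G$ ($v{\left(G \right)} = 72 + 9 \left(-8 - \left(G - 3\right)\right) = 72 + 9 \left(-8 - \left(-3 + G\right)\right) = 72 + 9 \left(-5 - G\right) = 72 - \left(45 + 9 G\right) = 27 - 9 G$)
$\left(E{\left(0 \right)} + 3\right) v{\left(-21 \right)} = \left(\left(5 - 0\right) + 3\right) \left(27 - -189\right) = \left(\left(5 + 0\right) + 3\right) \left(27 + 189\right) = \left(5 + 3\right) 216 = 8 \cdot 216 = 1728$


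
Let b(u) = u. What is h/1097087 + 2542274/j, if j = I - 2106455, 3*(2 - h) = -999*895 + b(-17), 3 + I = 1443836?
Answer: -431934354661/121158997019 ≈ -3.5650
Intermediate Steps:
I = 1443833 (I = -3 + 1443836 = 1443833)
h = 894128/3 (h = 2 - (-999*895 - 17)/3 = 2 - (-894105 - 17)/3 = 2 - ⅓*(-894122) = 2 + 894122/3 = 894128/3 ≈ 2.9804e+5)
j = -662622 (j = 1443833 - 2106455 = -662622)
h/1097087 + 2542274/j = (894128/3)/1097087 + 2542274/(-662622) = (894128/3)*(1/1097087) + 2542274*(-1/662622) = 894128/3291261 - 1271137/331311 = -431934354661/121158997019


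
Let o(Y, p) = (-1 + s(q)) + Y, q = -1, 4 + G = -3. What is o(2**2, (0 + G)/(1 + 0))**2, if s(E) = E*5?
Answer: 4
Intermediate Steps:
G = -7 (G = -4 - 3 = -7)
s(E) = 5*E
o(Y, p) = -6 + Y (o(Y, p) = (-1 + 5*(-1)) + Y = (-1 - 5) + Y = -6 + Y)
o(2**2, (0 + G)/(1 + 0))**2 = (-6 + 2**2)**2 = (-6 + 4)**2 = (-2)**2 = 4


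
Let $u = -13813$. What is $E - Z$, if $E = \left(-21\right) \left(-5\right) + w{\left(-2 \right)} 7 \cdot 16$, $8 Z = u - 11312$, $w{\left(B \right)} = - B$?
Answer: $\frac{27757}{8} \approx 3469.6$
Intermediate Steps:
$Z = - \frac{25125}{8}$ ($Z = \frac{-13813 - 11312}{8} = \frac{1}{8} \left(-25125\right) = - \frac{25125}{8} \approx -3140.6$)
$E = 329$ ($E = \left(-21\right) \left(-5\right) + \left(-1\right) \left(-2\right) 7 \cdot 16 = 105 + 2 \cdot 7 \cdot 16 = 105 + 14 \cdot 16 = 105 + 224 = 329$)
$E - Z = 329 - - \frac{25125}{8} = 329 + \frac{25125}{8} = \frac{27757}{8}$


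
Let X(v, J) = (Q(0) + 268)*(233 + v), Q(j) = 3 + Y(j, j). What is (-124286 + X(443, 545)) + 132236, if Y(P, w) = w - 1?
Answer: 190470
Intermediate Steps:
Y(P, w) = -1 + w
Q(j) = 2 + j (Q(j) = 3 + (-1 + j) = 2 + j)
X(v, J) = 62910 + 270*v (X(v, J) = ((2 + 0) + 268)*(233 + v) = (2 + 268)*(233 + v) = 270*(233 + v) = 62910 + 270*v)
(-124286 + X(443, 545)) + 132236 = (-124286 + (62910 + 270*443)) + 132236 = (-124286 + (62910 + 119610)) + 132236 = (-124286 + 182520) + 132236 = 58234 + 132236 = 190470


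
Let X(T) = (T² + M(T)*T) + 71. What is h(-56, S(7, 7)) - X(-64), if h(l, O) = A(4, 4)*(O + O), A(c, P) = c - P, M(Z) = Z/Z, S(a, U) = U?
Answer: -4103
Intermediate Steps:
M(Z) = 1
X(T) = 71 + T + T² (X(T) = (T² + 1*T) + 71 = (T² + T) + 71 = (T + T²) + 71 = 71 + T + T²)
h(l, O) = 0 (h(l, O) = (4 - 1*4)*(O + O) = (4 - 4)*(2*O) = 0*(2*O) = 0)
h(-56, S(7, 7)) - X(-64) = 0 - (71 - 64 + (-64)²) = 0 - (71 - 64 + 4096) = 0 - 1*4103 = 0 - 4103 = -4103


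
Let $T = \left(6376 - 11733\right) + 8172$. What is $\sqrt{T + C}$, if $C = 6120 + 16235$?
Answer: $\sqrt{25170} \approx 158.65$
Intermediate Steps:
$C = 22355$
$T = 2815$ ($T = -5357 + 8172 = 2815$)
$\sqrt{T + C} = \sqrt{2815 + 22355} = \sqrt{25170}$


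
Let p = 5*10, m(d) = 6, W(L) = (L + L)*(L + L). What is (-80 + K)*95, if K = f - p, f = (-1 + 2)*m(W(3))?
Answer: -11780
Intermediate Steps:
W(L) = 4*L² (W(L) = (2*L)*(2*L) = 4*L²)
f = 6 (f = (-1 + 2)*6 = 1*6 = 6)
p = 50
K = -44 (K = 6 - 1*50 = 6 - 50 = -44)
(-80 + K)*95 = (-80 - 44)*95 = -124*95 = -11780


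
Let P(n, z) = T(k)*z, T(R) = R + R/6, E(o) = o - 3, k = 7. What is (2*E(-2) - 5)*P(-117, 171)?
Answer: -41895/2 ≈ -20948.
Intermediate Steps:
E(o) = -3 + o
T(R) = 7*R/6 (T(R) = R + R*(⅙) = R + R/6 = 7*R/6)
P(n, z) = 49*z/6 (P(n, z) = ((7/6)*7)*z = 49*z/6)
(2*E(-2) - 5)*P(-117, 171) = (2*(-3 - 2) - 5)*((49/6)*171) = (2*(-5) - 5)*(2793/2) = (-10 - 5)*(2793/2) = -15*2793/2 = -41895/2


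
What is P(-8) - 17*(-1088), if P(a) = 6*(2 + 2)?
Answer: 18520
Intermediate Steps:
P(a) = 24 (P(a) = 6*4 = 24)
P(-8) - 17*(-1088) = 24 - 17*(-1088) = 24 + 18496 = 18520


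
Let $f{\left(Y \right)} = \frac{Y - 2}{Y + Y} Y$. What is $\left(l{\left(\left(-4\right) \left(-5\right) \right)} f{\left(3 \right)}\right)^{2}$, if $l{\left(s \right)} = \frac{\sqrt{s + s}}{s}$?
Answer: $\frac{1}{40} \approx 0.025$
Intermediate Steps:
$f{\left(Y \right)} = -1 + \frac{Y}{2}$ ($f{\left(Y \right)} = \frac{-2 + Y}{2 Y} Y = -1 + \frac{Y}{2}$)
$l{\left(s \right)} = \frac{\sqrt{2}}{\sqrt{s}}$ ($l{\left(s \right)} = \frac{\sqrt{2 s}}{s} = \frac{\sqrt{2} \sqrt{s}}{s} = \frac{\sqrt{2}}{\sqrt{s}}$)
$\left(l{\left(\left(-4\right) \left(-5\right) \right)} f{\left(3 \right)}\right)^{2} = \left(\frac{\sqrt{2}}{2 \sqrt{5}} \left(-1 + \frac{1}{2} \cdot 3\right)\right)^{2} = \left(\frac{\sqrt{2}}{2 \sqrt{5}} \left(-1 + \frac{3}{2}\right)\right)^{2} = \left(\sqrt{2} \frac{\sqrt{5}}{10} \cdot \frac{1}{2}\right)^{2} = \left(\frac{\sqrt{10}}{10} \cdot \frac{1}{2}\right)^{2} = \left(\frac{\sqrt{10}}{20}\right)^{2} = \frac{1}{40}$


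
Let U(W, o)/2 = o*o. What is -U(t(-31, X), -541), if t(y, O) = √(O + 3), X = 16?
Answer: -585362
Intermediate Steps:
t(y, O) = √(3 + O)
U(W, o) = 2*o² (U(W, o) = 2*(o*o) = 2*o²)
-U(t(-31, X), -541) = -2*(-541)² = -2*292681 = -1*585362 = -585362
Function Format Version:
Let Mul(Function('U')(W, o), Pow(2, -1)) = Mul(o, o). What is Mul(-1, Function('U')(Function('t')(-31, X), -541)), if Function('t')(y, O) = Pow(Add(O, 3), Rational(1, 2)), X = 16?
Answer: -585362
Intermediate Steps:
Function('t')(y, O) = Pow(Add(3, O), Rational(1, 2))
Function('U')(W, o) = Mul(2, Pow(o, 2)) (Function('U')(W, o) = Mul(2, Mul(o, o)) = Mul(2, Pow(o, 2)))
Mul(-1, Function('U')(Function('t')(-31, X), -541)) = Mul(-1, Mul(2, Pow(-541, 2))) = Mul(-1, Mul(2, 292681)) = Mul(-1, 585362) = -585362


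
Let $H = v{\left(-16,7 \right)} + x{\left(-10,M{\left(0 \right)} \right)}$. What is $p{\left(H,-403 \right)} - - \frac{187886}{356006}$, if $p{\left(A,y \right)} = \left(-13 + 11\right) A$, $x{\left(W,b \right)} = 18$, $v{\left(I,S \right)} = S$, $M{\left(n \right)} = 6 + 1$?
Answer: $- \frac{8806207}{178003} \approx -49.472$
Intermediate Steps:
$M{\left(n \right)} = 7$
$H = 25$ ($H = 7 + 18 = 25$)
$p{\left(A,y \right)} = - 2 A$
$p{\left(H,-403 \right)} - - \frac{187886}{356006} = \left(-2\right) 25 - - \frac{187886}{356006} = -50 - \left(-187886\right) \frac{1}{356006} = -50 - - \frac{93943}{178003} = -50 + \frac{93943}{178003} = - \frac{8806207}{178003}$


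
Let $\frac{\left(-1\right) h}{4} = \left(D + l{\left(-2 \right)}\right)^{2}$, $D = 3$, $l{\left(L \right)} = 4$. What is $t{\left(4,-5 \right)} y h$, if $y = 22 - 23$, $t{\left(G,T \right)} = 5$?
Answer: $980$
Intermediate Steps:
$y = -1$
$h = -196$ ($h = - 4 \left(3 + 4\right)^{2} = - 4 \cdot 7^{2} = \left(-4\right) 49 = -196$)
$t{\left(4,-5 \right)} y h = 5 \left(-1\right) \left(-196\right) = \left(-5\right) \left(-196\right) = 980$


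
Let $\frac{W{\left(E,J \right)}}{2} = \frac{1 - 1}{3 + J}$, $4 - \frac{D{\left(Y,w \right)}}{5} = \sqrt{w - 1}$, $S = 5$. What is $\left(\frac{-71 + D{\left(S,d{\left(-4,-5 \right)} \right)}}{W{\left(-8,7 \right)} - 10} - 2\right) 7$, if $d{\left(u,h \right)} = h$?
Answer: $\frac{217}{10} + \frac{7 i \sqrt{6}}{2} \approx 21.7 + 8.5732 i$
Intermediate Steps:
$D{\left(Y,w \right)} = 20 - 5 \sqrt{-1 + w}$ ($D{\left(Y,w \right)} = 20 - 5 \sqrt{w - 1} = 20 - 5 \sqrt{-1 + w}$)
$W{\left(E,J \right)} = 0$ ($W{\left(E,J \right)} = 2 \frac{1 - 1}{3 + J} = 2 \frac{0}{3 + J} = 2 \cdot 0 = 0$)
$\left(\frac{-71 + D{\left(S,d{\left(-4,-5 \right)} \right)}}{W{\left(-8,7 \right)} - 10} - 2\right) 7 = \left(\frac{-71 + \left(20 - 5 \sqrt{-1 - 5}\right)}{0 - 10} - 2\right) 7 = \left(\frac{-71 + \left(20 - 5 \sqrt{-6}\right)}{-10} - 2\right) 7 = \left(\left(-71 + \left(20 - 5 i \sqrt{6}\right)\right) \left(- \frac{1}{10}\right) - 2\right) 7 = \left(\left(-51 - 5 i \sqrt{6}\right) \left(- \frac{1}{10}\right) - 2\right) 7 = \left(\left(\frac{51}{10} + \frac{i \sqrt{6}}{2}\right) - 2\right) 7 = \left(\frac{31}{10} + \frac{i \sqrt{6}}{2}\right) 7 = \frac{217}{10} + \frac{7 i \sqrt{6}}{2}$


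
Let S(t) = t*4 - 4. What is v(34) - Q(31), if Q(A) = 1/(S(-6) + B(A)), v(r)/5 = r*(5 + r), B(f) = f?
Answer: 19889/3 ≈ 6629.7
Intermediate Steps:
S(t) = -4 + 4*t (S(t) = 4*t - 4 = -4 + 4*t)
v(r) = 5*r*(5 + r) (v(r) = 5*(r*(5 + r)) = 5*r*(5 + r))
Q(A) = 1/(-28 + A) (Q(A) = 1/((-4 + 4*(-6)) + A) = 1/((-4 - 24) + A) = 1/(-28 + A))
v(34) - Q(31) = 5*34*(5 + 34) - 1/(-28 + 31) = 5*34*39 - 1/3 = 6630 - 1*⅓ = 6630 - ⅓ = 19889/3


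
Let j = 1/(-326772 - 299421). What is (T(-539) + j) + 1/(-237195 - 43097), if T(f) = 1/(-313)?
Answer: -175800618161/54936786055428 ≈ -0.0032001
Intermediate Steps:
T(f) = -1/313
j = -1/626193 (j = 1/(-626193) = -1/626193 ≈ -1.5970e-6)
(T(-539) + j) + 1/(-237195 - 43097) = (-1/313 - 1/626193) + 1/(-237195 - 43097) = -626506/195998409 + 1/(-280292) = -626506/195998409 - 1/280292 = -175800618161/54936786055428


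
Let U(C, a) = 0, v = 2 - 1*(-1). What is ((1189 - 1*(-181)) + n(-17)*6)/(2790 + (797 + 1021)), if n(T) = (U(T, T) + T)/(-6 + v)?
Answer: 39/128 ≈ 0.30469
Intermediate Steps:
v = 3 (v = 2 + 1 = 3)
n(T) = -T/3 (n(T) = (0 + T)/(-6 + 3) = T/(-3) = T*(-⅓) = -T/3)
((1189 - 1*(-181)) + n(-17)*6)/(2790 + (797 + 1021)) = ((1189 - 1*(-181)) - ⅓*(-17)*6)/(2790 + (797 + 1021)) = ((1189 + 181) + (17/3)*6)/(2790 + 1818) = (1370 + 34)/4608 = 1404*(1/4608) = 39/128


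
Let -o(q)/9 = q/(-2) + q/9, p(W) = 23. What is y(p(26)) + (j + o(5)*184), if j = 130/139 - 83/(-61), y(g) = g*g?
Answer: 31807238/8479 ≈ 3751.3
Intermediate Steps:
y(g) = g**2
j = 19467/8479 (j = 130*(1/139) - 83*(-1/61) = 130/139 + 83/61 = 19467/8479 ≈ 2.2959)
o(q) = 7*q/2 (o(q) = -9*(q/(-2) + q/9) = -9*(q*(-1/2) + q*(1/9)) = -9*(-q/2 + q/9) = -(-7)*q/2 = 7*q/2)
y(p(26)) + (j + o(5)*184) = 23**2 + (19467/8479 + ((7/2)*5)*184) = 529 + (19467/8479 + (35/2)*184) = 529 + (19467/8479 + 3220) = 529 + 27321847/8479 = 31807238/8479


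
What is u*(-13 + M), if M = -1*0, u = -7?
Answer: 91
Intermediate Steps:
M = 0
u*(-13 + M) = -7*(-13 + 0) = -7*(-13) = 91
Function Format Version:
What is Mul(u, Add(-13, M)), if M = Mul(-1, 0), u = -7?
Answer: 91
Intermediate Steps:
M = 0
Mul(u, Add(-13, M)) = Mul(-7, Add(-13, 0)) = Mul(-7, -13) = 91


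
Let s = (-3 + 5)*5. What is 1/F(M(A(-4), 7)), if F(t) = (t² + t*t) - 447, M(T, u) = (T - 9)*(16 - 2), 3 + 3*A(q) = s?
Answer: 9/152777 ≈ 5.8909e-5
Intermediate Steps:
s = 10 (s = 2*5 = 10)
A(q) = 7/3 (A(q) = -1 + (⅓)*10 = -1 + 10/3 = 7/3)
M(T, u) = -126 + 14*T (M(T, u) = (-9 + T)*14 = -126 + 14*T)
F(t) = -447 + 2*t² (F(t) = (t² + t²) - 447 = 2*t² - 447 = -447 + 2*t²)
1/F(M(A(-4), 7)) = 1/(-447 + 2*(-126 + 14*(7/3))²) = 1/(-447 + 2*(-126 + 98/3)²) = 1/(-447 + 2*(-280/3)²) = 1/(-447 + 2*(78400/9)) = 1/(-447 + 156800/9) = 1/(152777/9) = 9/152777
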